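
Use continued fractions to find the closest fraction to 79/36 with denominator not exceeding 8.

11/5

Expand x = 79/36 as a continued fraction with the Euclidean algorithm:
  79 = 2*36 + 7, so a_0 = 2.
  36 = 5*7 + 1, so a_1 = 5.
  7 = 7*1 + 0, so a_2 = 7.
so x = [2; 5, 7].
Convergents (p_i = a_i*p_{i-1} + p_{i-2}, q_i = a_i*q_{i-1} + q_{i-2} with p_{-2}=0, p_{-1}=1, q_{-2}=1, q_{-1}=0), until the denominator exceeds 8:
  i=0: a_0=2, p_0 = 2*1 + 0 = 2, q_0 = 2*0 + 1 = 1.
  i=1: a_1=5, p_1 = 5*2 + 1 = 11, q_1 = 5*1 + 0 = 5.
  i=2: a_2=7, p_2 = 7*11 + 2 = 79, q_2 = 7*5 + 1 = 36.
q_2 = 36 > 8, so the last convergent with denominator <= 8 is p_1/q_1 = 11/5.
The closest fraction with denominator <= 8 is either p_1/q_1 or the intermediate fraction (k*p_1 + p_0)/(k*q_1 + q_0) with the largest k >= 1 whose denominator stays <= 8; these approach x as k grows, and every other convergent or intermediate fraction in range is farther away.
Largest k: floor((8 - q_0)/q_1) = floor((8 - 1)/5) = 1.
That gives (1*11 + 2)/(1*5 + 1) = 13/6.
Compare the errors: |x - 11/5| = |79*5 - 11*36|/(36*5) = 1/180, and |x - 13/6| = |79*6 - 13*36|/(36*6) = 6/216.
Cross-multiplying, 1*216 = 216 < 1080 = 6*180, so 1/180 is smaller: the convergent 11/5 is closer to x than 13/6.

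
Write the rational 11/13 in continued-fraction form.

[0; 1, 5, 2]

Run the Euclidean algorithm on 11 and 13; the successive quotients are the partial quotients a_0, a_1, ... (each step inverts the fractional part left over by the previous one):
  11 = 0*13 + 11, so a_0 = 0.
  13 = 1*11 + 2, so a_1 = 1.
  11 = 5*2 + 1, so a_2 = 5.
  2 = 2*1 + 0, so a_3 = 2.
The remainder reaches 0 after 4 divisions, so the expansion has 4 partial quotients, read off in order.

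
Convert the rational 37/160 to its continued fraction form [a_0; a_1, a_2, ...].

[0; 4, 3, 12]

Run the Euclidean algorithm on 37 and 160; the successive quotients are the partial quotients a_0, a_1, ... (each step inverts the fractional part left over by the previous one):
  37 = 0*160 + 37, so a_0 = 0.
  160 = 4*37 + 12, so a_1 = 4.
  37 = 3*12 + 1, so a_2 = 3.
  12 = 12*1 + 0, so a_3 = 12.
The remainder reaches 0 after 4 divisions, so the expansion has 4 partial quotients, read off in order.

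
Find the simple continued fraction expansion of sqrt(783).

Write x_i = (sqrt(783) + m_i)/d_i with (m_0, d_0) = (0, 1). a_0 = floor(sqrt(783)) = 27, since 27^2 = 729 <= 783 < 784 = 28^2.
Iterate m_{i+1} = d_i*a_i - m_i, d_{i+1} = (783 - m_{i+1}^2)/d_i, a_{i+1} = floor((a_0 + m_{i+1})/d_{i+1}):
  m_1 = 1*27 - 0 = 27, d_1 = (783 - 27^2)/1 = 54/1 = 54, a_1 = floor((27 + 27)/54) = 1.
  m_2 = 54*1 - 27 = 27, d_2 = (783 - 27^2)/54 = 54/54 = 1, a_2 = floor((27 + 27)/1) = 54.
  m_3 = 1*54 - 27 = 27, d_3 = (783 - 27^2)/1 = 54/1 = 54: (m_3, d_3) = (m_1, d_1) = (27, 54), so from here the quotients repeat a_1, a_2; the period length is 2.
Hence the expansion of sqrt(783) is a_0 = 27 followed by the repeating block 1, 54 (period 2).

[27; (1, 54)]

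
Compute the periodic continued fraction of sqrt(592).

[24; (3, 48)]

Write x_i = (sqrt(592) + m_i)/d_i with (m_0, d_0) = (0, 1). a_0 = floor(sqrt(592)) = 24, since 24^2 = 576 <= 592 < 625 = 25^2.
Iterate m_{i+1} = d_i*a_i - m_i, d_{i+1} = (592 - m_{i+1}^2)/d_i, a_{i+1} = floor((a_0 + m_{i+1})/d_{i+1}):
  m_1 = 1*24 - 0 = 24, d_1 = (592 - 24^2)/1 = 16/1 = 16, a_1 = floor((24 + 24)/16) = 3.
  m_2 = 16*3 - 24 = 24, d_2 = (592 - 24^2)/16 = 16/16 = 1, a_2 = floor((24 + 24)/1) = 48.
  m_3 = 1*48 - 24 = 24, d_3 = (592 - 24^2)/1 = 16/1 = 16: (m_3, d_3) = (m_1, d_1) = (24, 16), so from here the quotients repeat a_1, a_2; the period length is 2.
Hence the expansion of sqrt(592) is a_0 = 24 followed by the repeating block 3, 48 (period 2).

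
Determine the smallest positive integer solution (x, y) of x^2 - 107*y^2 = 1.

First expand sqrt(107) as a continued fraction. With x_i = (sqrt(107) + m_i)/d_i and (m_0, d_0) = (0, 1): a_0 = floor(sqrt(107)) = 10, since 10^2 = 100 <= 107 < 121 = 11^2.
Iterate m_{i+1} = d_i*a_i - m_i, d_{i+1} = (107 - m_{i+1}^2)/d_i, a_{i+1} = floor((a_0 + m_{i+1})/d_{i+1}):
  m_1 = 1*10 - 0 = 10, d_1 = (107 - 10^2)/1 = 7/1 = 7, a_1 = floor((10 + 10)/7) = 2.
  m_2 = 7*2 - 10 = 4, d_2 = (107 - 4^2)/7 = 91/7 = 13, a_2 = floor((10 + 4)/13) = 1.
  m_3 = 13*1 - 4 = 9, d_3 = (107 - 9^2)/13 = 26/13 = 2, a_3 = floor((10 + 9)/2) = 9.
  m_4 = 2*9 - 9 = 9, d_4 = (107 - 9^2)/2 = 26/2 = 13, a_4 = floor((10 + 9)/13) = 1.
  m_5 = 13*1 - 9 = 4, d_5 = (107 - 4^2)/13 = 91/13 = 7, a_5 = floor((10 + 4)/7) = 2.
  m_6 = 7*2 - 4 = 10, d_6 = (107 - 10^2)/7 = 7/7 = 1, a_6 = floor((10 + 10)/1) = 20.
  m_7 = 1*20 - 10 = 10, d_7 = (107 - 10^2)/1 = 7/1 = 7: (m_7, d_7) = (m_1, d_1) = (10, 7), so from here the quotients repeat a_1, ..., a_6; the period length is 6.
So sqrt(107) = [10; (2, 1, 9, 1, 2, 20)] with period length k = 6.
k is even, so the fundamental solution of x^2 - 107y^2 = 1 is (p_{k-1}, q_{k-1}) = (p_5, q_5); compute convergents through index 5.
Convergents (p_i = a_i*p_{i-1} + p_{i-2}, q_i = a_i*q_{i-1} + q_{i-2} with p_{-2}=0, p_{-1}=1, q_{-2}=1, q_{-1}=0):
  i=0: a_0=10, p_0 = 10*1 + 0 = 10, q_0 = 10*0 + 1 = 1.
  i=1: a_1=2, p_1 = 2*10 + 1 = 21, q_1 = 2*1 + 0 = 2.
  i=2: a_2=1, p_2 = 1*21 + 10 = 31, q_2 = 1*2 + 1 = 3.
  i=3: a_3=9, p_3 = 9*31 + 21 = 300, q_3 = 9*3 + 2 = 29.
  i=4: a_4=1, p_4 = 1*300 + 31 = 331, q_4 = 1*29 + 3 = 32.
  i=5: a_5=2, p_5 = 2*331 + 300 = 962, q_5 = 2*32 + 29 = 93.
Check: 962^2 - 107*93^2 = 925444 - 925443 = 1, so (x, y) = (962, 93) solves the equation, and by the theorem it is the least positive solution.

(x, y) = (962, 93)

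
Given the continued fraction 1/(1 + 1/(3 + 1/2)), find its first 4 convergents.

0/1, 1/1, 3/4, 7/9

Using the convergent recurrence p_i = a_i*p_{i-1} + p_{i-2}, q_i = a_i*q_{i-1} + q_{i-2} with p_{-2}=0, p_{-1}=1, q_{-2}=1, q_{-1}=0:
  i=0: a_0=0, p_0 = 0*1 + 0 = 0, q_0 = 0*0 + 1 = 1.
  i=1: a_1=1, p_1 = 1*0 + 1 = 1, q_1 = 1*1 + 0 = 1.
  i=2: a_2=3, p_2 = 3*1 + 0 = 3, q_2 = 3*1 + 1 = 4.
  i=3: a_3=2, p_3 = 2*3 + 1 = 7, q_3 = 2*4 + 1 = 9.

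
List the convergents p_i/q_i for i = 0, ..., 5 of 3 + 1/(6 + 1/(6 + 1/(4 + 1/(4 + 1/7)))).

Using the convergent recurrence p_i = a_i*p_{i-1} + p_{i-2}, q_i = a_i*q_{i-1} + q_{i-2} with p_{-2}=0, p_{-1}=1, q_{-2}=1, q_{-1}=0:
  i=0: a_0=3, p_0 = 3*1 + 0 = 3, q_0 = 3*0 + 1 = 1.
  i=1: a_1=6, p_1 = 6*3 + 1 = 19, q_1 = 6*1 + 0 = 6.
  i=2: a_2=6, p_2 = 6*19 + 3 = 117, q_2 = 6*6 + 1 = 37.
  i=3: a_3=4, p_3 = 4*117 + 19 = 487, q_3 = 4*37 + 6 = 154.
  i=4: a_4=4, p_4 = 4*487 + 117 = 2065, q_4 = 4*154 + 37 = 653.
  i=5: a_5=7, p_5 = 7*2065 + 487 = 14942, q_5 = 7*653 + 154 = 4725.

3/1, 19/6, 117/37, 487/154, 2065/653, 14942/4725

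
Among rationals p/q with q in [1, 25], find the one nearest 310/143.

13/6

Expand x = 310/143 as a continued fraction with the Euclidean algorithm:
  310 = 2*143 + 24, so a_0 = 2.
  143 = 5*24 + 23, so a_1 = 5.
  24 = 1*23 + 1, so a_2 = 1.
  23 = 23*1 + 0, so a_3 = 23.
so x = [2; 5, 1, 23].
Convergents (p_i = a_i*p_{i-1} + p_{i-2}, q_i = a_i*q_{i-1} + q_{i-2} with p_{-2}=0, p_{-1}=1, q_{-2}=1, q_{-1}=0), until the denominator exceeds 25:
  i=0: a_0=2, p_0 = 2*1 + 0 = 2, q_0 = 2*0 + 1 = 1.
  i=1: a_1=5, p_1 = 5*2 + 1 = 11, q_1 = 5*1 + 0 = 5.
  i=2: a_2=1, p_2 = 1*11 + 2 = 13, q_2 = 1*5 + 1 = 6.
  i=3: a_3=23, p_3 = 23*13 + 11 = 310, q_3 = 23*6 + 5 = 143.
q_3 = 143 > 25, so the last convergent with denominator <= 25 is p_2/q_2 = 13/6.
The closest fraction with denominator <= 25 is either p_2/q_2 or the intermediate fraction (k*p_2 + p_1)/(k*q_2 + q_1) with the largest k >= 1 whose denominator stays <= 25; these approach x as k grows, and every other convergent or intermediate fraction in range is farther away.
Largest k: floor((25 - q_1)/q_2) = floor((25 - 5)/6) = 3.
That gives (3*13 + 11)/(3*6 + 5) = 50/23.
Compare the errors: |x - 13/6| = |310*6 - 13*143|/(143*6) = 1/858, and |x - 50/23| = |310*23 - 50*143|/(143*23) = 20/3289.
Cross-multiplying, 1*3289 = 3289 < 17160 = 20*858, so 1/858 is smaller: the convergent 13/6 is closer to x than 50/23.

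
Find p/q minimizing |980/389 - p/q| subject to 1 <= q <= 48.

Expand x = 980/389 as a continued fraction with the Euclidean algorithm:
  980 = 2*389 + 202, so a_0 = 2.
  389 = 1*202 + 187, so a_1 = 1.
  202 = 1*187 + 15, so a_2 = 1.
  187 = 12*15 + 7, so a_3 = 12.
  15 = 2*7 + 1, so a_4 = 2.
  7 = 7*1 + 0, so a_5 = 7.
so x = [2; 1, 1, 12, 2, 7].
Convergents (p_i = a_i*p_{i-1} + p_{i-2}, q_i = a_i*q_{i-1} + q_{i-2} with p_{-2}=0, p_{-1}=1, q_{-2}=1, q_{-1}=0), until the denominator exceeds 48:
  i=0: a_0=2, p_0 = 2*1 + 0 = 2, q_0 = 2*0 + 1 = 1.
  i=1: a_1=1, p_1 = 1*2 + 1 = 3, q_1 = 1*1 + 0 = 1.
  i=2: a_2=1, p_2 = 1*3 + 2 = 5, q_2 = 1*1 + 1 = 2.
  i=3: a_3=12, p_3 = 12*5 + 3 = 63, q_3 = 12*2 + 1 = 25.
  i=4: a_4=2, p_4 = 2*63 + 5 = 131, q_4 = 2*25 + 2 = 52.
q_4 = 52 > 48, so the last convergent with denominator <= 48 is p_3/q_3 = 63/25.
The closest fraction with denominator <= 48 is either p_3/q_3 or the intermediate fraction (k*p_3 + p_2)/(k*q_3 + q_2) with the largest k >= 1 whose denominator stays <= 48; these approach x as k grows, and every other convergent or intermediate fraction in range is farther away.
Largest k: floor((48 - q_2)/q_3) = floor((48 - 2)/25) = 1.
That gives (1*63 + 5)/(1*25 + 2) = 68/27.
Compare the errors: |x - 63/25| = |980*25 - 63*389|/(389*25) = 7/9725, and |x - 68/27| = |980*27 - 68*389|/(389*27) = 8/10503.
Cross-multiplying, 7*10503 = 73521 < 77800 = 8*9725, so 7/9725 is smaller: the convergent 63/25 is closer to x than 68/27.

63/25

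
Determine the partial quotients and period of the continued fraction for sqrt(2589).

[50; (1, 7, 2, 24, 1, 32, 1, 24, 2, 7, 1, 100)]

Write x_i = (sqrt(2589) + m_i)/d_i with (m_0, d_0) = (0, 1). a_0 = floor(sqrt(2589)) = 50, since 50^2 = 2500 <= 2589 < 2601 = 51^2.
Iterate m_{i+1} = d_i*a_i - m_i, d_{i+1} = (2589 - m_{i+1}^2)/d_i, a_{i+1} = floor((a_0 + m_{i+1})/d_{i+1}):
  m_1 = 1*50 - 0 = 50, d_1 = (2589 - 50^2)/1 = 89/1 = 89, a_1 = floor((50 + 50)/89) = 1.
  m_2 = 89*1 - 50 = 39, d_2 = (2589 - 39^2)/89 = 1068/89 = 12, a_2 = floor((50 + 39)/12) = 7.
  m_3 = 12*7 - 39 = 45, d_3 = (2589 - 45^2)/12 = 564/12 = 47, a_3 = floor((50 + 45)/47) = 2.
  m_4 = 47*2 - 45 = 49, d_4 = (2589 - 49^2)/47 = 188/47 = 4, a_4 = floor((50 + 49)/4) = 24.
  m_5 = 4*24 - 49 = 47, d_5 = (2589 - 47^2)/4 = 380/4 = 95, a_5 = floor((50 + 47)/95) = 1.
  m_6 = 95*1 - 47 = 48, d_6 = (2589 - 48^2)/95 = 285/95 = 3, a_6 = floor((50 + 48)/3) = 32.
  m_7 = 3*32 - 48 = 48, d_7 = (2589 - 48^2)/3 = 285/3 = 95, a_7 = floor((50 + 48)/95) = 1.
  m_8 = 95*1 - 48 = 47, d_8 = (2589 - 47^2)/95 = 380/95 = 4, a_8 = floor((50 + 47)/4) = 24.
  m_9 = 4*24 - 47 = 49, d_9 = (2589 - 49^2)/4 = 188/4 = 47, a_9 = floor((50 + 49)/47) = 2.
  m_10 = 47*2 - 49 = 45, d_10 = (2589 - 45^2)/47 = 564/47 = 12, a_10 = floor((50 + 45)/12) = 7.
  m_11 = 12*7 - 45 = 39, d_11 = (2589 - 39^2)/12 = 1068/12 = 89, a_11 = floor((50 + 39)/89) = 1.
  m_12 = 89*1 - 39 = 50, d_12 = (2589 - 50^2)/89 = 89/89 = 1, a_12 = floor((50 + 50)/1) = 100.
  m_13 = 1*100 - 50 = 50, d_13 = (2589 - 50^2)/1 = 89/1 = 89: (m_13, d_13) = (m_1, d_1) = (50, 89), so from here the quotients repeat a_1, ..., a_12; the period length is 12.
Hence the expansion of sqrt(2589) is a_0 = 50 followed by the repeating block 1, 7, 2, 24, 1, 32, 1, 24, 2, 7, 1, 100 (period 12).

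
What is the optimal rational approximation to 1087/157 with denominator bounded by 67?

Expand x = 1087/157 as a continued fraction with the Euclidean algorithm:
  1087 = 6*157 + 145, so a_0 = 6.
  157 = 1*145 + 12, so a_1 = 1.
  145 = 12*12 + 1, so a_2 = 12.
  12 = 12*1 + 0, so a_3 = 12.
so x = [6; 1, 12, 12].
Convergents (p_i = a_i*p_{i-1} + p_{i-2}, q_i = a_i*q_{i-1} + q_{i-2} with p_{-2}=0, p_{-1}=1, q_{-2}=1, q_{-1}=0), until the denominator exceeds 67:
  i=0: a_0=6, p_0 = 6*1 + 0 = 6, q_0 = 6*0 + 1 = 1.
  i=1: a_1=1, p_1 = 1*6 + 1 = 7, q_1 = 1*1 + 0 = 1.
  i=2: a_2=12, p_2 = 12*7 + 6 = 90, q_2 = 12*1 + 1 = 13.
  i=3: a_3=12, p_3 = 12*90 + 7 = 1087, q_3 = 12*13 + 1 = 157.
q_3 = 157 > 67, so the last convergent with denominator <= 67 is p_2/q_2 = 90/13.
The closest fraction with denominator <= 67 is either p_2/q_2 or the intermediate fraction (k*p_2 + p_1)/(k*q_2 + q_1) with the largest k >= 1 whose denominator stays <= 67; these approach x as k grows, and every other convergent or intermediate fraction in range is farther away.
Largest k: floor((67 - q_1)/q_2) = floor((67 - 1)/13) = 5.
That gives (5*90 + 7)/(5*13 + 1) = 457/66.
Compare the errors: |x - 90/13| = |1087*13 - 90*157|/(157*13) = 1/2041, and |x - 457/66| = |1087*66 - 457*157|/(157*66) = 7/10362.
Cross-multiplying, 1*10362 = 10362 < 14287 = 7*2041, so 1/2041 is smaller: the convergent 90/13 is closer to x than 457/66.

90/13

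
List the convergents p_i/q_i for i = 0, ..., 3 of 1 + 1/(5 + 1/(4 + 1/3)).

1/1, 6/5, 25/21, 81/68

Using the convergent recurrence p_i = a_i*p_{i-1} + p_{i-2}, q_i = a_i*q_{i-1} + q_{i-2} with p_{-2}=0, p_{-1}=1, q_{-2}=1, q_{-1}=0:
  i=0: a_0=1, p_0 = 1*1 + 0 = 1, q_0 = 1*0 + 1 = 1.
  i=1: a_1=5, p_1 = 5*1 + 1 = 6, q_1 = 5*1 + 0 = 5.
  i=2: a_2=4, p_2 = 4*6 + 1 = 25, q_2 = 4*5 + 1 = 21.
  i=3: a_3=3, p_3 = 3*25 + 6 = 81, q_3 = 3*21 + 5 = 68.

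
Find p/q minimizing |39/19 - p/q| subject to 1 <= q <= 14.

Expand x = 39/19 as a continued fraction with the Euclidean algorithm:
  39 = 2*19 + 1, so a_0 = 2.
  19 = 19*1 + 0, so a_1 = 19.
so x = [2; 19].
Convergents (p_i = a_i*p_{i-1} + p_{i-2}, q_i = a_i*q_{i-1} + q_{i-2} with p_{-2}=0, p_{-1}=1, q_{-2}=1, q_{-1}=0), until the denominator exceeds 14:
  i=0: a_0=2, p_0 = 2*1 + 0 = 2, q_0 = 2*0 + 1 = 1.
  i=1: a_1=19, p_1 = 19*2 + 1 = 39, q_1 = 19*1 + 0 = 19.
q_1 = 19 > 14, so the last convergent with denominator <= 14 is p_0/q_0 = 2/1.
The closest fraction with denominator <= 14 is either p_0/q_0 or the intermediate fraction (k*p_0 + p_{-1})/(k*q_0 + q_{-1}) with the largest k >= 1 whose denominator stays <= 14; these approach x as k grows, and every other convergent or intermediate fraction in range is farther away.
Largest k: floor((14 - q_{-1})/q_0) = floor((14 - 0)/1) = 14 (using the seeds p_{-1} = 1, q_{-1} = 0).
That gives (14*2 + 1)/(14*1 + 0) = 29/14.
Compare the errors: |x - 2/1| = |39*1 - 2*19|/(19*1) = 1/19, and |x - 29/14| = |39*14 - 29*19|/(19*14) = 5/266.
Cross-multiplying, 5*19 = 95 < 266 = 1*266, so 5/266 is smaller: the intermediate fraction 29/14 is closer to x than 2/1.

29/14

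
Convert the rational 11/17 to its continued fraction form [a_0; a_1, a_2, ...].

Run the Euclidean algorithm on 11 and 17; the successive quotients are the partial quotients a_0, a_1, ... (each step inverts the fractional part left over by the previous one):
  11 = 0*17 + 11, so a_0 = 0.
  17 = 1*11 + 6, so a_1 = 1.
  11 = 1*6 + 5, so a_2 = 1.
  6 = 1*5 + 1, so a_3 = 1.
  5 = 5*1 + 0, so a_4 = 5.
The remainder reaches 0 after 5 divisions, so the expansion has 5 partial quotients, read off in order.

[0; 1, 1, 1, 5]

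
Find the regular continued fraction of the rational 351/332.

[1; 17, 2, 9]

Run the Euclidean algorithm on 351 and 332; the successive quotients are the partial quotients a_0, a_1, ... (each step inverts the fractional part left over by the previous one):
  351 = 1*332 + 19, so a_0 = 1.
  332 = 17*19 + 9, so a_1 = 17.
  19 = 2*9 + 1, so a_2 = 2.
  9 = 9*1 + 0, so a_3 = 9.
The remainder reaches 0 after 4 divisions, so the expansion has 4 partial quotients, read off in order.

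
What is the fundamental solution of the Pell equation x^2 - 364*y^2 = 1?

First expand sqrt(364) as a continued fraction. With x_i = (sqrt(364) + m_i)/d_i and (m_0, d_0) = (0, 1): a_0 = floor(sqrt(364)) = 19, since 19^2 = 361 <= 364 < 400 = 20^2.
Iterate m_{i+1} = d_i*a_i - m_i, d_{i+1} = (364 - m_{i+1}^2)/d_i, a_{i+1} = floor((a_0 + m_{i+1})/d_{i+1}):
  m_1 = 1*19 - 0 = 19, d_1 = (364 - 19^2)/1 = 3/1 = 3, a_1 = floor((19 + 19)/3) = 12.
  m_2 = 3*12 - 19 = 17, d_2 = (364 - 17^2)/3 = 75/3 = 25, a_2 = floor((19 + 17)/25) = 1.
  m_3 = 25*1 - 17 = 8, d_3 = (364 - 8^2)/25 = 300/25 = 12, a_3 = floor((19 + 8)/12) = 2.
  m_4 = 12*2 - 8 = 16, d_4 = (364 - 16^2)/12 = 108/12 = 9, a_4 = floor((19 + 16)/9) = 3.
  m_5 = 9*3 - 16 = 11, d_5 = (364 - 11^2)/9 = 243/9 = 27, a_5 = floor((19 + 11)/27) = 1.
  m_6 = 27*1 - 11 = 16, d_6 = (364 - 16^2)/27 = 108/27 = 4, a_6 = floor((19 + 16)/4) = 8.
  m_7 = 4*8 - 16 = 16, d_7 = (364 - 16^2)/4 = 108/4 = 27, a_7 = floor((19 + 16)/27) = 1.
  m_8 = 27*1 - 16 = 11, d_8 = (364 - 11^2)/27 = 243/27 = 9, a_8 = floor((19 + 11)/9) = 3.
  m_9 = 9*3 - 11 = 16, d_9 = (364 - 16^2)/9 = 108/9 = 12, a_9 = floor((19 + 16)/12) = 2.
  m_10 = 12*2 - 16 = 8, d_10 = (364 - 8^2)/12 = 300/12 = 25, a_10 = floor((19 + 8)/25) = 1.
  m_11 = 25*1 - 8 = 17, d_11 = (364 - 17^2)/25 = 75/25 = 3, a_11 = floor((19 + 17)/3) = 12.
  m_12 = 3*12 - 17 = 19, d_12 = (364 - 19^2)/3 = 3/3 = 1, a_12 = floor((19 + 19)/1) = 38.
  m_13 = 1*38 - 19 = 19, d_13 = (364 - 19^2)/1 = 3/1 = 3: (m_13, d_13) = (m_1, d_1) = (19, 3), so from here the quotients repeat a_1, ..., a_12; the period length is 12.
So sqrt(364) = [19; (12, 1, 2, 3, 1, 8, 1, 3, 2, 1, 12, 38)] with period length k = 12.
k is even, so the fundamental solution of x^2 - 364y^2 = 1 is (p_{k-1}, q_{k-1}) = (p_11, q_11); compute convergents through index 11.
Convergents (p_i = a_i*p_{i-1} + p_{i-2}, q_i = a_i*q_{i-1} + q_{i-2} with p_{-2}=0, p_{-1}=1, q_{-2}=1, q_{-1}=0):
  i=0: a_0=19, p_0 = 19*1 + 0 = 19, q_0 = 19*0 + 1 = 1.
  i=1: a_1=12, p_1 = 12*19 + 1 = 229, q_1 = 12*1 + 0 = 12.
  i=2: a_2=1, p_2 = 1*229 + 19 = 248, q_2 = 1*12 + 1 = 13.
  i=3: a_3=2, p_3 = 2*248 + 229 = 725, q_3 = 2*13 + 12 = 38.
  i=4: a_4=3, p_4 = 3*725 + 248 = 2423, q_4 = 3*38 + 13 = 127.
  i=5: a_5=1, p_5 = 1*2423 + 725 = 3148, q_5 = 1*127 + 38 = 165.
  i=6: a_6=8, p_6 = 8*3148 + 2423 = 27607, q_6 = 8*165 + 127 = 1447.
  i=7: a_7=1, p_7 = 1*27607 + 3148 = 30755, q_7 = 1*1447 + 165 = 1612.
  i=8: a_8=3, p_8 = 3*30755 + 27607 = 119872, q_8 = 3*1612 + 1447 = 6283.
  i=9: a_9=2, p_9 = 2*119872 + 30755 = 270499, q_9 = 2*6283 + 1612 = 14178.
  i=10: a_10=1, p_10 = 1*270499 + 119872 = 390371, q_10 = 1*14178 + 6283 = 20461.
  i=11: a_11=12, p_11 = 12*390371 + 270499 = 4954951, q_11 = 12*20461 + 14178 = 259710.
Check: 4954951^2 - 364*259710^2 = 24551539412401 - 24551539412400 = 1, so (x, y) = (4954951, 259710) solves the equation, and by the theorem it is the least positive solution.

(x, y) = (4954951, 259710)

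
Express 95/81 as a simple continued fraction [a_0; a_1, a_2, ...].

Run the Euclidean algorithm on 95 and 81; the successive quotients are the partial quotients a_0, a_1, ... (each step inverts the fractional part left over by the previous one):
  95 = 1*81 + 14, so a_0 = 1.
  81 = 5*14 + 11, so a_1 = 5.
  14 = 1*11 + 3, so a_2 = 1.
  11 = 3*3 + 2, so a_3 = 3.
  3 = 1*2 + 1, so a_4 = 1.
  2 = 2*1 + 0, so a_5 = 2.
The remainder reaches 0 after 6 divisions, so the expansion has 6 partial quotients, read off in order.

[1; 5, 1, 3, 1, 2]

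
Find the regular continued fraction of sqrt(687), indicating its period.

Write x_i = (sqrt(687) + m_i)/d_i with (m_0, d_0) = (0, 1). a_0 = floor(sqrt(687)) = 26, since 26^2 = 676 <= 687 < 729 = 27^2.
Iterate m_{i+1} = d_i*a_i - m_i, d_{i+1} = (687 - m_{i+1}^2)/d_i, a_{i+1} = floor((a_0 + m_{i+1})/d_{i+1}):
  m_1 = 1*26 - 0 = 26, d_1 = (687 - 26^2)/1 = 11/1 = 11, a_1 = floor((26 + 26)/11) = 4.
  m_2 = 11*4 - 26 = 18, d_2 = (687 - 18^2)/11 = 363/11 = 33, a_2 = floor((26 + 18)/33) = 1.
  m_3 = 33*1 - 18 = 15, d_3 = (687 - 15^2)/33 = 462/33 = 14, a_3 = floor((26 + 15)/14) = 2.
  m_4 = 14*2 - 15 = 13, d_4 = (687 - 13^2)/14 = 518/14 = 37, a_4 = floor((26 + 13)/37) = 1.
  m_5 = 37*1 - 13 = 24, d_5 = (687 - 24^2)/37 = 111/37 = 3, a_5 = floor((26 + 24)/3) = 16.
  m_6 = 3*16 - 24 = 24, d_6 = (687 - 24^2)/3 = 111/3 = 37, a_6 = floor((26 + 24)/37) = 1.
  m_7 = 37*1 - 24 = 13, d_7 = (687 - 13^2)/37 = 518/37 = 14, a_7 = floor((26 + 13)/14) = 2.
  m_8 = 14*2 - 13 = 15, d_8 = (687 - 15^2)/14 = 462/14 = 33, a_8 = floor((26 + 15)/33) = 1.
  m_9 = 33*1 - 15 = 18, d_9 = (687 - 18^2)/33 = 363/33 = 11, a_9 = floor((26 + 18)/11) = 4.
  m_10 = 11*4 - 18 = 26, d_10 = (687 - 26^2)/11 = 11/11 = 1, a_10 = floor((26 + 26)/1) = 52.
  m_11 = 1*52 - 26 = 26, d_11 = (687 - 26^2)/1 = 11/1 = 11: (m_11, d_11) = (m_1, d_1) = (26, 11), so from here the quotients repeat a_1, ..., a_10; the period length is 10.
Hence the expansion of sqrt(687) is a_0 = 26 followed by the repeating block 4, 1, 2, 1, 16, 1, 2, 1, 4, 52 (period 10).

[26; (4, 1, 2, 1, 16, 1, 2, 1, 4, 52)]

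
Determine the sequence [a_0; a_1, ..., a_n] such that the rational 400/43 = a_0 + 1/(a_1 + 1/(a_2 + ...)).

[9; 3, 3, 4]

Run the Euclidean algorithm on 400 and 43; the successive quotients are the partial quotients a_0, a_1, ... (each step inverts the fractional part left over by the previous one):
  400 = 9*43 + 13, so a_0 = 9.
  43 = 3*13 + 4, so a_1 = 3.
  13 = 3*4 + 1, so a_2 = 3.
  4 = 4*1 + 0, so a_3 = 4.
The remainder reaches 0 after 4 divisions, so the expansion has 4 partial quotients, read off in order.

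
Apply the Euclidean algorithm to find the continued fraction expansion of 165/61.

Run the Euclidean algorithm on 165 and 61; the successive quotients are the partial quotients a_0, a_1, ... (each step inverts the fractional part left over by the previous one):
  165 = 2*61 + 43, so a_0 = 2.
  61 = 1*43 + 18, so a_1 = 1.
  43 = 2*18 + 7, so a_2 = 2.
  18 = 2*7 + 4, so a_3 = 2.
  7 = 1*4 + 3, so a_4 = 1.
  4 = 1*3 + 1, so a_5 = 1.
  3 = 3*1 + 0, so a_6 = 3.
The remainder reaches 0 after 7 divisions, so the expansion has 7 partial quotients, read off in order.

[2; 1, 2, 2, 1, 1, 3]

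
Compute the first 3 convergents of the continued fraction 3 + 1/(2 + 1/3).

Using the convergent recurrence p_i = a_i*p_{i-1} + p_{i-2}, q_i = a_i*q_{i-1} + q_{i-2} with p_{-2}=0, p_{-1}=1, q_{-2}=1, q_{-1}=0:
  i=0: a_0=3, p_0 = 3*1 + 0 = 3, q_0 = 3*0 + 1 = 1.
  i=1: a_1=2, p_1 = 2*3 + 1 = 7, q_1 = 2*1 + 0 = 2.
  i=2: a_2=3, p_2 = 3*7 + 3 = 24, q_2 = 3*2 + 1 = 7.

3/1, 7/2, 24/7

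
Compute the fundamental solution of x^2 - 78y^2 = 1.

First expand sqrt(78) as a continued fraction. With x_i = (sqrt(78) + m_i)/d_i and (m_0, d_0) = (0, 1): a_0 = floor(sqrt(78)) = 8, since 8^2 = 64 <= 78 < 81 = 9^2.
Iterate m_{i+1} = d_i*a_i - m_i, d_{i+1} = (78 - m_{i+1}^2)/d_i, a_{i+1} = floor((a_0 + m_{i+1})/d_{i+1}):
  m_1 = 1*8 - 0 = 8, d_1 = (78 - 8^2)/1 = 14/1 = 14, a_1 = floor((8 + 8)/14) = 1.
  m_2 = 14*1 - 8 = 6, d_2 = (78 - 6^2)/14 = 42/14 = 3, a_2 = floor((8 + 6)/3) = 4.
  m_3 = 3*4 - 6 = 6, d_3 = (78 - 6^2)/3 = 42/3 = 14, a_3 = floor((8 + 6)/14) = 1.
  m_4 = 14*1 - 6 = 8, d_4 = (78 - 8^2)/14 = 14/14 = 1, a_4 = floor((8 + 8)/1) = 16.
  m_5 = 1*16 - 8 = 8, d_5 = (78 - 8^2)/1 = 14/1 = 14: (m_5, d_5) = (m_1, d_1) = (8, 14), so from here the quotients repeat a_1, ..., a_4; the period length is 4.
So sqrt(78) = [8; (1, 4, 1, 16)] with period length k = 4.
k is even, so the fundamental solution of x^2 - 78y^2 = 1 is (p_{k-1}, q_{k-1}) = (p_3, q_3); compute convergents through index 3.
Convergents (p_i = a_i*p_{i-1} + p_{i-2}, q_i = a_i*q_{i-1} + q_{i-2} with p_{-2}=0, p_{-1}=1, q_{-2}=1, q_{-1}=0):
  i=0: a_0=8, p_0 = 8*1 + 0 = 8, q_0 = 8*0 + 1 = 1.
  i=1: a_1=1, p_1 = 1*8 + 1 = 9, q_1 = 1*1 + 0 = 1.
  i=2: a_2=4, p_2 = 4*9 + 8 = 44, q_2 = 4*1 + 1 = 5.
  i=3: a_3=1, p_3 = 1*44 + 9 = 53, q_3 = 1*5 + 1 = 6.
Check: 53^2 - 78*6^2 = 2809 - 2808 = 1, so (x, y) = (53, 6) solves the equation, and by the theorem it is the least positive solution.

(x, y) = (53, 6)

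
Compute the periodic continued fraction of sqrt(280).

[16; (1, 2, 1, 2, 1, 32)]

Write x_i = (sqrt(280) + m_i)/d_i with (m_0, d_0) = (0, 1). a_0 = floor(sqrt(280)) = 16, since 16^2 = 256 <= 280 < 289 = 17^2.
Iterate m_{i+1} = d_i*a_i - m_i, d_{i+1} = (280 - m_{i+1}^2)/d_i, a_{i+1} = floor((a_0 + m_{i+1})/d_{i+1}):
  m_1 = 1*16 - 0 = 16, d_1 = (280 - 16^2)/1 = 24/1 = 24, a_1 = floor((16 + 16)/24) = 1.
  m_2 = 24*1 - 16 = 8, d_2 = (280 - 8^2)/24 = 216/24 = 9, a_2 = floor((16 + 8)/9) = 2.
  m_3 = 9*2 - 8 = 10, d_3 = (280 - 10^2)/9 = 180/9 = 20, a_3 = floor((16 + 10)/20) = 1.
  m_4 = 20*1 - 10 = 10, d_4 = (280 - 10^2)/20 = 180/20 = 9, a_4 = floor((16 + 10)/9) = 2.
  m_5 = 9*2 - 10 = 8, d_5 = (280 - 8^2)/9 = 216/9 = 24, a_5 = floor((16 + 8)/24) = 1.
  m_6 = 24*1 - 8 = 16, d_6 = (280 - 16^2)/24 = 24/24 = 1, a_6 = floor((16 + 16)/1) = 32.
  m_7 = 1*32 - 16 = 16, d_7 = (280 - 16^2)/1 = 24/1 = 24: (m_7, d_7) = (m_1, d_1) = (16, 24), so from here the quotients repeat a_1, ..., a_6; the period length is 6.
Hence the expansion of sqrt(280) is a_0 = 16 followed by the repeating block 1, 2, 1, 2, 1, 32 (period 6).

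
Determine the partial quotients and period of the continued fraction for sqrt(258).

[16; (16, 32)]

Write x_i = (sqrt(258) + m_i)/d_i with (m_0, d_0) = (0, 1). a_0 = floor(sqrt(258)) = 16, since 16^2 = 256 <= 258 < 289 = 17^2.
Iterate m_{i+1} = d_i*a_i - m_i, d_{i+1} = (258 - m_{i+1}^2)/d_i, a_{i+1} = floor((a_0 + m_{i+1})/d_{i+1}):
  m_1 = 1*16 - 0 = 16, d_1 = (258 - 16^2)/1 = 2/1 = 2, a_1 = floor((16 + 16)/2) = 16.
  m_2 = 2*16 - 16 = 16, d_2 = (258 - 16^2)/2 = 2/2 = 1, a_2 = floor((16 + 16)/1) = 32.
  m_3 = 1*32 - 16 = 16, d_3 = (258 - 16^2)/1 = 2/1 = 2: (m_3, d_3) = (m_1, d_1) = (16, 2), so from here the quotients repeat a_1, a_2; the period length is 2.
Hence the expansion of sqrt(258) is a_0 = 16 followed by the repeating block 16, 32 (period 2).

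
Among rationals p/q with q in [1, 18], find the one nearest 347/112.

Expand x = 347/112 as a continued fraction with the Euclidean algorithm:
  347 = 3*112 + 11, so a_0 = 3.
  112 = 10*11 + 2, so a_1 = 10.
  11 = 5*2 + 1, so a_2 = 5.
  2 = 2*1 + 0, so a_3 = 2.
so x = [3; 10, 5, 2].
Convergents (p_i = a_i*p_{i-1} + p_{i-2}, q_i = a_i*q_{i-1} + q_{i-2} with p_{-2}=0, p_{-1}=1, q_{-2}=1, q_{-1}=0), until the denominator exceeds 18:
  i=0: a_0=3, p_0 = 3*1 + 0 = 3, q_0 = 3*0 + 1 = 1.
  i=1: a_1=10, p_1 = 10*3 + 1 = 31, q_1 = 10*1 + 0 = 10.
  i=2: a_2=5, p_2 = 5*31 + 3 = 158, q_2 = 5*10 + 1 = 51.
q_2 = 51 > 18, so the last convergent with denominator <= 18 is p_1/q_1 = 31/10.
The closest fraction with denominator <= 18 is either p_1/q_1 or the intermediate fraction (k*p_1 + p_0)/(k*q_1 + q_0) with the largest k >= 1 whose denominator stays <= 18; these approach x as k grows, and every other convergent or intermediate fraction in range is farther away.
Largest k: floor((18 - q_0)/q_1) = floor((18 - 1)/10) = 1.
That gives (1*31 + 3)/(1*10 + 1) = 34/11.
Compare the errors: |x - 31/10| = |347*10 - 31*112|/(112*10) = 2/1120, and |x - 34/11| = |347*11 - 34*112|/(112*11) = 9/1232.
Cross-multiplying, 2*1232 = 2464 < 10080 = 9*1120, so 2/1120 is smaller: the convergent 31/10 is closer to x than 34/11.

31/10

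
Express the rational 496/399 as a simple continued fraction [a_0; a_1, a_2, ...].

[1; 4, 8, 1, 4, 2]

Run the Euclidean algorithm on 496 and 399; the successive quotients are the partial quotients a_0, a_1, ... (each step inverts the fractional part left over by the previous one):
  496 = 1*399 + 97, so a_0 = 1.
  399 = 4*97 + 11, so a_1 = 4.
  97 = 8*11 + 9, so a_2 = 8.
  11 = 1*9 + 2, so a_3 = 1.
  9 = 4*2 + 1, so a_4 = 4.
  2 = 2*1 + 0, so a_5 = 2.
The remainder reaches 0 after 6 divisions, so the expansion has 6 partial quotients, read off in order.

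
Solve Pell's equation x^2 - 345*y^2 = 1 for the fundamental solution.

(x, y) = (6761, 364)

First expand sqrt(345) as a continued fraction. With x_i = (sqrt(345) + m_i)/d_i and (m_0, d_0) = (0, 1): a_0 = floor(sqrt(345)) = 18, since 18^2 = 324 <= 345 < 361 = 19^2.
Iterate m_{i+1} = d_i*a_i - m_i, d_{i+1} = (345 - m_{i+1}^2)/d_i, a_{i+1} = floor((a_0 + m_{i+1})/d_{i+1}):
  m_1 = 1*18 - 0 = 18, d_1 = (345 - 18^2)/1 = 21/1 = 21, a_1 = floor((18 + 18)/21) = 1.
  m_2 = 21*1 - 18 = 3, d_2 = (345 - 3^2)/21 = 336/21 = 16, a_2 = floor((18 + 3)/16) = 1.
  m_3 = 16*1 - 3 = 13, d_3 = (345 - 13^2)/16 = 176/16 = 11, a_3 = floor((18 + 13)/11) = 2.
  m_4 = 11*2 - 13 = 9, d_4 = (345 - 9^2)/11 = 264/11 = 24, a_4 = floor((18 + 9)/24) = 1.
  m_5 = 24*1 - 9 = 15, d_5 = (345 - 15^2)/24 = 120/24 = 5, a_5 = floor((18 + 15)/5) = 6.
  m_6 = 5*6 - 15 = 15, d_6 = (345 - 15^2)/5 = 120/5 = 24, a_6 = floor((18 + 15)/24) = 1.
  m_7 = 24*1 - 15 = 9, d_7 = (345 - 9^2)/24 = 264/24 = 11, a_7 = floor((18 + 9)/11) = 2.
  m_8 = 11*2 - 9 = 13, d_8 = (345 - 13^2)/11 = 176/11 = 16, a_8 = floor((18 + 13)/16) = 1.
  m_9 = 16*1 - 13 = 3, d_9 = (345 - 3^2)/16 = 336/16 = 21, a_9 = floor((18 + 3)/21) = 1.
  m_10 = 21*1 - 3 = 18, d_10 = (345 - 18^2)/21 = 21/21 = 1, a_10 = floor((18 + 18)/1) = 36.
  m_11 = 1*36 - 18 = 18, d_11 = (345 - 18^2)/1 = 21/1 = 21: (m_11, d_11) = (m_1, d_1) = (18, 21), so from here the quotients repeat a_1, ..., a_10; the period length is 10.
So sqrt(345) = [18; (1, 1, 2, 1, 6, 1, 2, 1, 1, 36)] with period length k = 10.
k is even, so the fundamental solution of x^2 - 345y^2 = 1 is (p_{k-1}, q_{k-1}) = (p_9, q_9); compute convergents through index 9.
Convergents (p_i = a_i*p_{i-1} + p_{i-2}, q_i = a_i*q_{i-1} + q_{i-2} with p_{-2}=0, p_{-1}=1, q_{-2}=1, q_{-1}=0):
  i=0: a_0=18, p_0 = 18*1 + 0 = 18, q_0 = 18*0 + 1 = 1.
  i=1: a_1=1, p_1 = 1*18 + 1 = 19, q_1 = 1*1 + 0 = 1.
  i=2: a_2=1, p_2 = 1*19 + 18 = 37, q_2 = 1*1 + 1 = 2.
  i=3: a_3=2, p_3 = 2*37 + 19 = 93, q_3 = 2*2 + 1 = 5.
  i=4: a_4=1, p_4 = 1*93 + 37 = 130, q_4 = 1*5 + 2 = 7.
  i=5: a_5=6, p_5 = 6*130 + 93 = 873, q_5 = 6*7 + 5 = 47.
  i=6: a_6=1, p_6 = 1*873 + 130 = 1003, q_6 = 1*47 + 7 = 54.
  i=7: a_7=2, p_7 = 2*1003 + 873 = 2879, q_7 = 2*54 + 47 = 155.
  i=8: a_8=1, p_8 = 1*2879 + 1003 = 3882, q_8 = 1*155 + 54 = 209.
  i=9: a_9=1, p_9 = 1*3882 + 2879 = 6761, q_9 = 1*209 + 155 = 364.
Check: 6761^2 - 345*364^2 = 45711121 - 45711120 = 1, so (x, y) = (6761, 364) solves the equation, and by the theorem it is the least positive solution.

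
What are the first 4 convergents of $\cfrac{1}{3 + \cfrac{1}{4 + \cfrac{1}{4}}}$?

0/1, 1/3, 4/13, 17/55

Using the convergent recurrence p_i = a_i*p_{i-1} + p_{i-2}, q_i = a_i*q_{i-1} + q_{i-2} with p_{-2}=0, p_{-1}=1, q_{-2}=1, q_{-1}=0:
  i=0: a_0=0, p_0 = 0*1 + 0 = 0, q_0 = 0*0 + 1 = 1.
  i=1: a_1=3, p_1 = 3*0 + 1 = 1, q_1 = 3*1 + 0 = 3.
  i=2: a_2=4, p_2 = 4*1 + 0 = 4, q_2 = 4*3 + 1 = 13.
  i=3: a_3=4, p_3 = 4*4 + 1 = 17, q_3 = 4*13 + 3 = 55.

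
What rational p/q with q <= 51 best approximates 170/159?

31/29

Expand x = 170/159 as a continued fraction with the Euclidean algorithm:
  170 = 1*159 + 11, so a_0 = 1.
  159 = 14*11 + 5, so a_1 = 14.
  11 = 2*5 + 1, so a_2 = 2.
  5 = 5*1 + 0, so a_3 = 5.
so x = [1; 14, 2, 5].
Convergents (p_i = a_i*p_{i-1} + p_{i-2}, q_i = a_i*q_{i-1} + q_{i-2} with p_{-2}=0, p_{-1}=1, q_{-2}=1, q_{-1}=0), until the denominator exceeds 51:
  i=0: a_0=1, p_0 = 1*1 + 0 = 1, q_0 = 1*0 + 1 = 1.
  i=1: a_1=14, p_1 = 14*1 + 1 = 15, q_1 = 14*1 + 0 = 14.
  i=2: a_2=2, p_2 = 2*15 + 1 = 31, q_2 = 2*14 + 1 = 29.
  i=3: a_3=5, p_3 = 5*31 + 15 = 170, q_3 = 5*29 + 14 = 159.
q_3 = 159 > 51, so the last convergent with denominator <= 51 is p_2/q_2 = 31/29.
The closest fraction with denominator <= 51 is either p_2/q_2 or the intermediate fraction (k*p_2 + p_1)/(k*q_2 + q_1) with the largest k >= 1 whose denominator stays <= 51; these approach x as k grows, and every other convergent or intermediate fraction in range is farther away.
Largest k: floor((51 - q_1)/q_2) = floor((51 - 14)/29) = 1.
That gives (1*31 + 15)/(1*29 + 14) = 46/43.
Compare the errors: |x - 31/29| = |170*29 - 31*159|/(159*29) = 1/4611, and |x - 46/43| = |170*43 - 46*159|/(159*43) = 4/6837.
Cross-multiplying, 1*6837 = 6837 < 18444 = 4*4611, so 1/4611 is smaller: the convergent 31/29 is closer to x than 46/43.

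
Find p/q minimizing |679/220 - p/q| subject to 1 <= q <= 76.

179/58

Expand x = 679/220 as a continued fraction with the Euclidean algorithm:
  679 = 3*220 + 19, so a_0 = 3.
  220 = 11*19 + 11, so a_1 = 11.
  19 = 1*11 + 8, so a_2 = 1.
  11 = 1*8 + 3, so a_3 = 1.
  8 = 2*3 + 2, so a_4 = 2.
  3 = 1*2 + 1, so a_5 = 1.
  2 = 2*1 + 0, so a_6 = 2.
so x = [3; 11, 1, 1, 2, 1, 2].
Convergents (p_i = a_i*p_{i-1} + p_{i-2}, q_i = a_i*q_{i-1} + q_{i-2} with p_{-2}=0, p_{-1}=1, q_{-2}=1, q_{-1}=0), until the denominator exceeds 76:
  i=0: a_0=3, p_0 = 3*1 + 0 = 3, q_0 = 3*0 + 1 = 1.
  i=1: a_1=11, p_1 = 11*3 + 1 = 34, q_1 = 11*1 + 0 = 11.
  i=2: a_2=1, p_2 = 1*34 + 3 = 37, q_2 = 1*11 + 1 = 12.
  i=3: a_3=1, p_3 = 1*37 + 34 = 71, q_3 = 1*12 + 11 = 23.
  i=4: a_4=2, p_4 = 2*71 + 37 = 179, q_4 = 2*23 + 12 = 58.
  i=5: a_5=1, p_5 = 1*179 + 71 = 250, q_5 = 1*58 + 23 = 81.
q_5 = 81 > 76, so the last convergent with denominator <= 76 is p_4/q_4 = 179/58.
The closest fraction with denominator <= 76 is either p_4/q_4 or the intermediate fraction (k*p_4 + p_3)/(k*q_4 + q_3) with the largest k >= 1 whose denominator stays <= 76; these approach x as k grows, and every other convergent or intermediate fraction in range is farther away.
Largest k: floor((76 - q_3)/q_4) = floor((76 - 23)/58) = 0.
Since k = 0, no intermediate fraction beyond p_4/q_4 has denominator <= 76, so the convergent 179/58 is the closest (its error is |679*58 - 179*220|/(220*58) = 2/12760).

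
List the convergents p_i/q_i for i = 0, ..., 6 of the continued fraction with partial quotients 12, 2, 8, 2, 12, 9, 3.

12/1, 25/2, 212/17, 449/36, 5600/449, 50849/4077, 158147/12680

Using the convergent recurrence p_i = a_i*p_{i-1} + p_{i-2}, q_i = a_i*q_{i-1} + q_{i-2} with p_{-2}=0, p_{-1}=1, q_{-2}=1, q_{-1}=0:
  i=0: a_0=12, p_0 = 12*1 + 0 = 12, q_0 = 12*0 + 1 = 1.
  i=1: a_1=2, p_1 = 2*12 + 1 = 25, q_1 = 2*1 + 0 = 2.
  i=2: a_2=8, p_2 = 8*25 + 12 = 212, q_2 = 8*2 + 1 = 17.
  i=3: a_3=2, p_3 = 2*212 + 25 = 449, q_3 = 2*17 + 2 = 36.
  i=4: a_4=12, p_4 = 12*449 + 212 = 5600, q_4 = 12*36 + 17 = 449.
  i=5: a_5=9, p_5 = 9*5600 + 449 = 50849, q_5 = 9*449 + 36 = 4077.
  i=6: a_6=3, p_6 = 3*50849 + 5600 = 158147, q_6 = 3*4077 + 449 = 12680.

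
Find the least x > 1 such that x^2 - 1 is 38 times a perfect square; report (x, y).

First expand sqrt(38) as a continued fraction. With x_i = (sqrt(38) + m_i)/d_i and (m_0, d_0) = (0, 1): a_0 = floor(sqrt(38)) = 6, since 6^2 = 36 <= 38 < 49 = 7^2.
Iterate m_{i+1} = d_i*a_i - m_i, d_{i+1} = (38 - m_{i+1}^2)/d_i, a_{i+1} = floor((a_0 + m_{i+1})/d_{i+1}):
  m_1 = 1*6 - 0 = 6, d_1 = (38 - 6^2)/1 = 2/1 = 2, a_1 = floor((6 + 6)/2) = 6.
  m_2 = 2*6 - 6 = 6, d_2 = (38 - 6^2)/2 = 2/2 = 1, a_2 = floor((6 + 6)/1) = 12.
  m_3 = 1*12 - 6 = 6, d_3 = (38 - 6^2)/1 = 2/1 = 2: (m_3, d_3) = (m_1, d_1) = (6, 2), so from here the quotients repeat a_1, a_2; the period length is 2.
So sqrt(38) = [6; (6, 12)] with period length k = 2.
k is even, so the fundamental solution of x^2 - 38y^2 = 1 is (p_{k-1}, q_{k-1}) = (p_1, q_1); compute convergents through index 1.
Convergents (p_i = a_i*p_{i-1} + p_{i-2}, q_i = a_i*q_{i-1} + q_{i-2} with p_{-2}=0, p_{-1}=1, q_{-2}=1, q_{-1}=0):
  i=0: a_0=6, p_0 = 6*1 + 0 = 6, q_0 = 6*0 + 1 = 1.
  i=1: a_1=6, p_1 = 6*6 + 1 = 37, q_1 = 6*1 + 0 = 6.
Check: 37^2 - 38*6^2 = 1369 - 1368 = 1, so (x, y) = (37, 6) solves the equation, and by the theorem it is the least positive solution.

(x, y) = (37, 6)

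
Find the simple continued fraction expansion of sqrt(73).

[8; (1, 1, 5, 5, 1, 1, 16)]

Write x_i = (sqrt(73) + m_i)/d_i with (m_0, d_0) = (0, 1). a_0 = floor(sqrt(73)) = 8, since 8^2 = 64 <= 73 < 81 = 9^2.
Iterate m_{i+1} = d_i*a_i - m_i, d_{i+1} = (73 - m_{i+1}^2)/d_i, a_{i+1} = floor((a_0 + m_{i+1})/d_{i+1}):
  m_1 = 1*8 - 0 = 8, d_1 = (73 - 8^2)/1 = 9/1 = 9, a_1 = floor((8 + 8)/9) = 1.
  m_2 = 9*1 - 8 = 1, d_2 = (73 - 1^2)/9 = 72/9 = 8, a_2 = floor((8 + 1)/8) = 1.
  m_3 = 8*1 - 1 = 7, d_3 = (73 - 7^2)/8 = 24/8 = 3, a_3 = floor((8 + 7)/3) = 5.
  m_4 = 3*5 - 7 = 8, d_4 = (73 - 8^2)/3 = 9/3 = 3, a_4 = floor((8 + 8)/3) = 5.
  m_5 = 3*5 - 8 = 7, d_5 = (73 - 7^2)/3 = 24/3 = 8, a_5 = floor((8 + 7)/8) = 1.
  m_6 = 8*1 - 7 = 1, d_6 = (73 - 1^2)/8 = 72/8 = 9, a_6 = floor((8 + 1)/9) = 1.
  m_7 = 9*1 - 1 = 8, d_7 = (73 - 8^2)/9 = 9/9 = 1, a_7 = floor((8 + 8)/1) = 16.
  m_8 = 1*16 - 8 = 8, d_8 = (73 - 8^2)/1 = 9/1 = 9: (m_8, d_8) = (m_1, d_1) = (8, 9), so from here the quotients repeat a_1, ..., a_7; the period length is 7.
Hence the expansion of sqrt(73) is a_0 = 8 followed by the repeating block 1, 1, 5, 5, 1, 1, 16 (period 7).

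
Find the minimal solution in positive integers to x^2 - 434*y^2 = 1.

(x, y) = (125, 6)

First expand sqrt(434) as a continued fraction. With x_i = (sqrt(434) + m_i)/d_i and (m_0, d_0) = (0, 1): a_0 = floor(sqrt(434)) = 20, since 20^2 = 400 <= 434 < 441 = 21^2.
Iterate m_{i+1} = d_i*a_i - m_i, d_{i+1} = (434 - m_{i+1}^2)/d_i, a_{i+1} = floor((a_0 + m_{i+1})/d_{i+1}):
  m_1 = 1*20 - 0 = 20, d_1 = (434 - 20^2)/1 = 34/1 = 34, a_1 = floor((20 + 20)/34) = 1.
  m_2 = 34*1 - 20 = 14, d_2 = (434 - 14^2)/34 = 238/34 = 7, a_2 = floor((20 + 14)/7) = 4.
  m_3 = 7*4 - 14 = 14, d_3 = (434 - 14^2)/7 = 238/7 = 34, a_3 = floor((20 + 14)/34) = 1.
  m_4 = 34*1 - 14 = 20, d_4 = (434 - 20^2)/34 = 34/34 = 1, a_4 = floor((20 + 20)/1) = 40.
  m_5 = 1*40 - 20 = 20, d_5 = (434 - 20^2)/1 = 34/1 = 34: (m_5, d_5) = (m_1, d_1) = (20, 34), so from here the quotients repeat a_1, ..., a_4; the period length is 4.
So sqrt(434) = [20; (1, 4, 1, 40)] with period length k = 4.
k is even, so the fundamental solution of x^2 - 434y^2 = 1 is (p_{k-1}, q_{k-1}) = (p_3, q_3); compute convergents through index 3.
Convergents (p_i = a_i*p_{i-1} + p_{i-2}, q_i = a_i*q_{i-1} + q_{i-2} with p_{-2}=0, p_{-1}=1, q_{-2}=1, q_{-1}=0):
  i=0: a_0=20, p_0 = 20*1 + 0 = 20, q_0 = 20*0 + 1 = 1.
  i=1: a_1=1, p_1 = 1*20 + 1 = 21, q_1 = 1*1 + 0 = 1.
  i=2: a_2=4, p_2 = 4*21 + 20 = 104, q_2 = 4*1 + 1 = 5.
  i=3: a_3=1, p_3 = 1*104 + 21 = 125, q_3 = 1*5 + 1 = 6.
Check: 125^2 - 434*6^2 = 15625 - 15624 = 1, so (x, y) = (125, 6) solves the equation, and by the theorem it is the least positive solution.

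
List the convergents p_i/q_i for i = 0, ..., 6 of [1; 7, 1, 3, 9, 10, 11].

Using the convergent recurrence p_i = a_i*p_{i-1} + p_{i-2}, q_i = a_i*q_{i-1} + q_{i-2} with p_{-2}=0, p_{-1}=1, q_{-2}=1, q_{-1}=0:
  i=0: a_0=1, p_0 = 1*1 + 0 = 1, q_0 = 1*0 + 1 = 1.
  i=1: a_1=7, p_1 = 7*1 + 1 = 8, q_1 = 7*1 + 0 = 7.
  i=2: a_2=1, p_2 = 1*8 + 1 = 9, q_2 = 1*7 + 1 = 8.
  i=3: a_3=3, p_3 = 3*9 + 8 = 35, q_3 = 3*8 + 7 = 31.
  i=4: a_4=9, p_4 = 9*35 + 9 = 324, q_4 = 9*31 + 8 = 287.
  i=5: a_5=10, p_5 = 10*324 + 35 = 3275, q_5 = 10*287 + 31 = 2901.
  i=6: a_6=11, p_6 = 11*3275 + 324 = 36349, q_6 = 11*2901 + 287 = 32198.

1/1, 8/7, 9/8, 35/31, 324/287, 3275/2901, 36349/32198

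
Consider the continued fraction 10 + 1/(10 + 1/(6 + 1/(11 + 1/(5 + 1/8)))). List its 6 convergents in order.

10/1, 101/10, 616/61, 6877/681, 35001/3466, 286885/28409

Using the convergent recurrence p_i = a_i*p_{i-1} + p_{i-2}, q_i = a_i*q_{i-1} + q_{i-2} with p_{-2}=0, p_{-1}=1, q_{-2}=1, q_{-1}=0:
  i=0: a_0=10, p_0 = 10*1 + 0 = 10, q_0 = 10*0 + 1 = 1.
  i=1: a_1=10, p_1 = 10*10 + 1 = 101, q_1 = 10*1 + 0 = 10.
  i=2: a_2=6, p_2 = 6*101 + 10 = 616, q_2 = 6*10 + 1 = 61.
  i=3: a_3=11, p_3 = 11*616 + 101 = 6877, q_3 = 11*61 + 10 = 681.
  i=4: a_4=5, p_4 = 5*6877 + 616 = 35001, q_4 = 5*681 + 61 = 3466.
  i=5: a_5=8, p_5 = 8*35001 + 6877 = 286885, q_5 = 8*3466 + 681 = 28409.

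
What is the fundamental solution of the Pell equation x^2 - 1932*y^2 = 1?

(x, y) = (967, 22)

First expand sqrt(1932) as a continued fraction. With x_i = (sqrt(1932) + m_i)/d_i and (m_0, d_0) = (0, 1): a_0 = floor(sqrt(1932)) = 43, since 43^2 = 1849 <= 1932 < 1936 = 44^2.
Iterate m_{i+1} = d_i*a_i - m_i, d_{i+1} = (1932 - m_{i+1}^2)/d_i, a_{i+1} = floor((a_0 + m_{i+1})/d_{i+1}):
  m_1 = 1*43 - 0 = 43, d_1 = (1932 - 43^2)/1 = 83/1 = 83, a_1 = floor((43 + 43)/83) = 1.
  m_2 = 83*1 - 43 = 40, d_2 = (1932 - 40^2)/83 = 332/83 = 4, a_2 = floor((43 + 40)/4) = 20.
  m_3 = 4*20 - 40 = 40, d_3 = (1932 - 40^2)/4 = 332/4 = 83, a_3 = floor((43 + 40)/83) = 1.
  m_4 = 83*1 - 40 = 43, d_4 = (1932 - 43^2)/83 = 83/83 = 1, a_4 = floor((43 + 43)/1) = 86.
  m_5 = 1*86 - 43 = 43, d_5 = (1932 - 43^2)/1 = 83/1 = 83: (m_5, d_5) = (m_1, d_1) = (43, 83), so from here the quotients repeat a_1, ..., a_4; the period length is 4.
So sqrt(1932) = [43; (1, 20, 1, 86)] with period length k = 4.
k is even, so the fundamental solution of x^2 - 1932y^2 = 1 is (p_{k-1}, q_{k-1}) = (p_3, q_3); compute convergents through index 3.
Convergents (p_i = a_i*p_{i-1} + p_{i-2}, q_i = a_i*q_{i-1} + q_{i-2} with p_{-2}=0, p_{-1}=1, q_{-2}=1, q_{-1}=0):
  i=0: a_0=43, p_0 = 43*1 + 0 = 43, q_0 = 43*0 + 1 = 1.
  i=1: a_1=1, p_1 = 1*43 + 1 = 44, q_1 = 1*1 + 0 = 1.
  i=2: a_2=20, p_2 = 20*44 + 43 = 923, q_2 = 20*1 + 1 = 21.
  i=3: a_3=1, p_3 = 1*923 + 44 = 967, q_3 = 1*21 + 1 = 22.
Check: 967^2 - 1932*22^2 = 935089 - 935088 = 1, so (x, y) = (967, 22) solves the equation, and by the theorem it is the least positive solution.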